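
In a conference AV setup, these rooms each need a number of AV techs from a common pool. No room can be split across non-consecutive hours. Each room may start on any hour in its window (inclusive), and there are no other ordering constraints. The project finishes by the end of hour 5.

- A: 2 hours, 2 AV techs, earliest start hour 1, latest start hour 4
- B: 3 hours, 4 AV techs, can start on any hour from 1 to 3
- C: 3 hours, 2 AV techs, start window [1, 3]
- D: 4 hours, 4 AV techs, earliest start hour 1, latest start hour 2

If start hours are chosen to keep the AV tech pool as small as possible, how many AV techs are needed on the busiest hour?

Early-start (A@1, B@1, C@1, D@1) gives peak 12: h1:12  h2:12  h3:10  h4:4  h5:0.
Shift C→3.
Schedule A@1, B@1, C@3, D@1: h1:10  h2:10  h3:10  h4:6  h5:2 — peak 10.

10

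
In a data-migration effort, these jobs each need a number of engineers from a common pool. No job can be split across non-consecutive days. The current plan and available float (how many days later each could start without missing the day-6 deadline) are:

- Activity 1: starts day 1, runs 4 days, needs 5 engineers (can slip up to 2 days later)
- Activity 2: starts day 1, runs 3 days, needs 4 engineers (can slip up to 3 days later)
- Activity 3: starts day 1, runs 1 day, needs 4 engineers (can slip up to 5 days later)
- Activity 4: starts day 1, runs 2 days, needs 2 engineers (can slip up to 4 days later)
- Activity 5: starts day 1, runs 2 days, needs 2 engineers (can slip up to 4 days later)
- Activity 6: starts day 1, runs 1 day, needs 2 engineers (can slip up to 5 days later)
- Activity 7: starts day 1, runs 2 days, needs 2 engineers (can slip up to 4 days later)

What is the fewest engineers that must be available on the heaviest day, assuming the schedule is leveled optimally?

Early-start (Activity 1@1, Activity 2@1, Activity 3@1, Activity 4@1, Activity 5@1, Activity 6@1, Activity 7@1) gives peak 21: d1:21  d2:15  d3:9  d4:5  d5:0  d6:0.
Shift Activity 3→4, Activity 4→5, Activity 5→5, Activity 6→5, Activity 7→5.
Schedule Activity 1@1, Activity 2@1, Activity 3@4, Activity 4@5, Activity 5@5, Activity 6@5, Activity 7@5: d1:9  d2:9  d3:9  d4:9  d5:8  d6:6 — peak 9.
Total engineer-days = 50 over 6 days ⇒ peak ≥ ⌈50/6⌉ = 9, so 9 is optimal.

9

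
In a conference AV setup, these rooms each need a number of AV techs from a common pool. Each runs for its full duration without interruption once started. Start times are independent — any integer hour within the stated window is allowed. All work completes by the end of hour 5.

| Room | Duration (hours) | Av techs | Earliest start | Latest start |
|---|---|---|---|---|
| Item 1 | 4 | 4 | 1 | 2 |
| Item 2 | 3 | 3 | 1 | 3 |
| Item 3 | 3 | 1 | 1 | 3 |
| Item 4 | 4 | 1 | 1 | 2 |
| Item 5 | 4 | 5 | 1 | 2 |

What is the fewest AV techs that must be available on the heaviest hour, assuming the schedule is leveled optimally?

14

Schedule Item 1@1, Item 2@1, Item 3@1, Item 4@1, Item 5@1: h1:14  h2:14  h3:14  h4:10  h5:0 — peak 14.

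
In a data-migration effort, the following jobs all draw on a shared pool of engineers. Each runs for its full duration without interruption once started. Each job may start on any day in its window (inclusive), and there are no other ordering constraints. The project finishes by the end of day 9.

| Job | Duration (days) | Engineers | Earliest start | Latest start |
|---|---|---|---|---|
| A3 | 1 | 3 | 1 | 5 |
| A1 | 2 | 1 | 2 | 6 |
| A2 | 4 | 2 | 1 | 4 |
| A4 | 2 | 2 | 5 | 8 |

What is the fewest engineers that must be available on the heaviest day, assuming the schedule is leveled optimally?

Early-start (A3@1, A1@2, A2@1, A4@5) gives peak 5: d1:5  d2:3  d3:3  d4:2  d5:2  d6:2  d7:0  d8:0  d9:0.
Shift A2→2, A4→6.
Schedule A3@1, A1@2, A2@2, A4@6: d1:3  d2:3  d3:3  d4:2  d5:2  d6:2  d7:2  d8:0  d9:0 — peak 3.

3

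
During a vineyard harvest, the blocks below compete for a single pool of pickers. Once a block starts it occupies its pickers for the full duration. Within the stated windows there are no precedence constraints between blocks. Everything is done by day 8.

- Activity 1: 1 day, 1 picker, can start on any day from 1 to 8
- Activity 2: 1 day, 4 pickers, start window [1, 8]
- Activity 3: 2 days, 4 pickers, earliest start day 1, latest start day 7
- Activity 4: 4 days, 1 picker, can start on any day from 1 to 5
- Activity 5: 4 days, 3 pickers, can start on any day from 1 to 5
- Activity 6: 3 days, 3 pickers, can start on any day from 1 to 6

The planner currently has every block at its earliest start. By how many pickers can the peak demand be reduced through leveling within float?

Early-start peak: d1:16  d2:11  d3:7  d4:4  d5:0  d6:0  d7:0  d8:0 ⇒ 16.
Leveled (Activity 1@1, Activity 2@1, Activity 3@2, Activity 4@1, Activity 5@4, Activity 6@5): d1:6  d2:5  d3:5  d4:4  d5:6  d6:6  d7:6  d8:0 ⇒ 6.
Reduction 16 − 6 = 10.

10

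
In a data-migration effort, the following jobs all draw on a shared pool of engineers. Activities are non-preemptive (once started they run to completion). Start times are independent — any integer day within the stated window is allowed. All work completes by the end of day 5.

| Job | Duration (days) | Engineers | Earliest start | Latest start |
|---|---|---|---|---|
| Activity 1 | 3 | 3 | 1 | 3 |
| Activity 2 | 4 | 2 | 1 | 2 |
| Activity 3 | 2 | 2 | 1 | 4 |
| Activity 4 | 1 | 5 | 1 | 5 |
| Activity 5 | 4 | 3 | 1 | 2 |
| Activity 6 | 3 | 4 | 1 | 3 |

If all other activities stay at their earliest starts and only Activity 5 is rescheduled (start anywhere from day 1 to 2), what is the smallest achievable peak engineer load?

16

Activity 5@1: d1:19  d2:14  d3:12  d4:5  d5:0 → peak 19
Activity 5@2: d1:16  d2:14  d3:12  d4:5  d5:3 → peak 16
Best is Activity 5@2, peak 16.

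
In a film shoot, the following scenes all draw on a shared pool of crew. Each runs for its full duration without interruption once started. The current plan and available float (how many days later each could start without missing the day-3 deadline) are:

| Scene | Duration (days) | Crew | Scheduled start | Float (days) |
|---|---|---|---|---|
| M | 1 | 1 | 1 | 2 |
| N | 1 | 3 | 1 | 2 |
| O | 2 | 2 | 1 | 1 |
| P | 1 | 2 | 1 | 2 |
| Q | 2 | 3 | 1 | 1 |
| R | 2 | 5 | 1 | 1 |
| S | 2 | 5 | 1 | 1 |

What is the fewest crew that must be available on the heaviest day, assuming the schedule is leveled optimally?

Early-start (M@1, N@1, O@1, P@1, Q@1, R@1, S@1) gives peak 21: d1:21  d2:15  d3:0.
Shift R→2, S→2.
Schedule M@1, N@1, O@1, P@1, Q@1, R@2, S@2: d1:11  d2:15  d3:10 — peak 15.

15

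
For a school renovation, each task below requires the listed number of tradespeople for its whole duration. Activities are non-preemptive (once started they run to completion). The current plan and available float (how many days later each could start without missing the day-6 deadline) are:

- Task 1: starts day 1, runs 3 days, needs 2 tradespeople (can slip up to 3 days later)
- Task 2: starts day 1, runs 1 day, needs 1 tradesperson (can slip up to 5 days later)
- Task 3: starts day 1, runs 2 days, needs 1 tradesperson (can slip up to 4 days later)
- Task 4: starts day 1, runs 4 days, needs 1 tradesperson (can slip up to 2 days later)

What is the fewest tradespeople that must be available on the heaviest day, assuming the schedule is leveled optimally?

3

Early-start (Task 1@1, Task 2@1, Task 3@1, Task 4@1) gives peak 5: d1:5  d2:4  d3:3  d4:1  d5:0  d6:0.
Shift Task 3→4, Task 4→2.
Schedule Task 1@1, Task 2@1, Task 3@4, Task 4@2: d1:3  d2:3  d3:3  d4:2  d5:2  d6:0 — peak 3.
Total tradesperson-days = 13 over 6 days ⇒ peak ≥ ⌈13/6⌉ = 3, so 3 is optimal.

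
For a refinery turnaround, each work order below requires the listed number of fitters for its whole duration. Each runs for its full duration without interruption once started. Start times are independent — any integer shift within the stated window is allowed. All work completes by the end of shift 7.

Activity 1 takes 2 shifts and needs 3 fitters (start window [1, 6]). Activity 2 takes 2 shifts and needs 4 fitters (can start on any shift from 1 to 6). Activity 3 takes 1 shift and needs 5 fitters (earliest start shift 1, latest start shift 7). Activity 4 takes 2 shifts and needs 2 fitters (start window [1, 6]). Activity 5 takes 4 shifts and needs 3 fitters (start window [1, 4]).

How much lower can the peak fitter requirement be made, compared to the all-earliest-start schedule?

11

Early-start peak: s1:17  s2:12  s3:3  s4:3  s5:0  s6:0  s7:0 ⇒ 17.
Leveled (Activity 1@1, Activity 2@5, Activity 3@7, Activity 4@3, Activity 5@1): s1:6  s2:6  s3:5  s4:5  s5:4  s6:4  s7:5 ⇒ 6.
Reduction 17 − 6 = 11.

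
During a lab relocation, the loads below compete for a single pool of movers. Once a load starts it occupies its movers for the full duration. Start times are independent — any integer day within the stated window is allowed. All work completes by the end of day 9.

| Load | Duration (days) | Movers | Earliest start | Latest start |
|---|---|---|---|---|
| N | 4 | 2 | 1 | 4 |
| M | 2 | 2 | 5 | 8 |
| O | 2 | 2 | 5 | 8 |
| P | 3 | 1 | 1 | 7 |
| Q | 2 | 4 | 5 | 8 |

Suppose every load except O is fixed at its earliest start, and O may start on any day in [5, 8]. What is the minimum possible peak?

6

O@5: d1:3  d2:3  d3:3  d4:2  d5:8  d6:8  d7:0  d8:0  d9:0 → peak 8
O@6: d1:3  d2:3  d3:3  d4:2  d5:6  d6:8  d7:2  d8:0  d9:0 → peak 8
O@7: d1:3  d2:3  d3:3  d4:2  d5:6  d6:6  d7:2  d8:2  d9:0 → peak 6
O@8: d1:3  d2:3  d3:3  d4:2  d5:6  d6:6  d7:0  d8:2  d9:2 → peak 6
Best is O@7, peak 6.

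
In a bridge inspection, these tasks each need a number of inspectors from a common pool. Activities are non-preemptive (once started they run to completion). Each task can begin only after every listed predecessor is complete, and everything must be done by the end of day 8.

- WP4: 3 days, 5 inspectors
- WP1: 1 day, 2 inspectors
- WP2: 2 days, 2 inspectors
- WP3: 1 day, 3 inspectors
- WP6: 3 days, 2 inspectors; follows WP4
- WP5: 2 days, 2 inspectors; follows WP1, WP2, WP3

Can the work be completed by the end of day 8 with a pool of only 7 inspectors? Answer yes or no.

yes

Schedule WP4@1, WP1@4, WP2@4, WP3@5, WP6@6, WP5@6: d1:5  d2:5  d3:5  d4:4  d5:5  d6:4  d7:4  d8:2 — peak 5 ≤ 7.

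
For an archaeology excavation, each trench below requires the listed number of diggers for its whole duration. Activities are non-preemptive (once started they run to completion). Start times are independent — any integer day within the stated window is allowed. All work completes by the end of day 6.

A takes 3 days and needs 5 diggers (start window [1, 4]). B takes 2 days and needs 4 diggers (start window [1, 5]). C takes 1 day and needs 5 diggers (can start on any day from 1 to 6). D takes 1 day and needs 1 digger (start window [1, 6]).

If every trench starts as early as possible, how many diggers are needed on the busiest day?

15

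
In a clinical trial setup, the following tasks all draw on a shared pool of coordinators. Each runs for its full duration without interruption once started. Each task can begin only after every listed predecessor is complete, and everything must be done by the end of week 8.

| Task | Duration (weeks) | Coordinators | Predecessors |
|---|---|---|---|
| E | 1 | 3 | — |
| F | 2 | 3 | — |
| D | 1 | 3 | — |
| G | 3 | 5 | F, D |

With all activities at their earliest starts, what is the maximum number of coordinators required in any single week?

Early-start schedule: E@1, F@1, D@1, G@3.
Load per week: week 1: 9, week 2: 3, week 3: 5, week 4: 5, week 5: 5, week 6: 0, week 7: 0, week 8: 0.
Peak is 9.

9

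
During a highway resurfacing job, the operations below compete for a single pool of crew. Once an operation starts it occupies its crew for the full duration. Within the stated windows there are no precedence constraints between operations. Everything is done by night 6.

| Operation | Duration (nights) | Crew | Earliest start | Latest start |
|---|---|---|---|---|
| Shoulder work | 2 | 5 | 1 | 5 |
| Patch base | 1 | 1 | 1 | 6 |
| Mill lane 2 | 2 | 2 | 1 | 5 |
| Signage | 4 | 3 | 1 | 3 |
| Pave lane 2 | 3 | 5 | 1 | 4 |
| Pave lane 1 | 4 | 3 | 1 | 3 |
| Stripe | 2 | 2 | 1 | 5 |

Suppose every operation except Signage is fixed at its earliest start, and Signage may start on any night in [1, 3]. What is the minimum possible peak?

18

Signage@1: n1:21  n2:20  n3:11  n4:6  n5:0  n6:0 → peak 21
Signage@2: n1:18  n2:20  n3:11  n4:6  n5:3  n6:0 → peak 20
Signage@3: n1:18  n2:17  n3:11  n4:6  n5:3  n6:3 → peak 18
Best is Signage@3, peak 18.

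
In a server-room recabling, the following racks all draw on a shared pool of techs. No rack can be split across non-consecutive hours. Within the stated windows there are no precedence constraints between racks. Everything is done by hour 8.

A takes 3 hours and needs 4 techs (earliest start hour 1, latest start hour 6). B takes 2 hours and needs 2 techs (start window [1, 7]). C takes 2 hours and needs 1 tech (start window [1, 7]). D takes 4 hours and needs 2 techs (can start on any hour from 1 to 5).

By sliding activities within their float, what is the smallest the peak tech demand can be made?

4

Early-start (A@1, B@1, C@1, D@1) gives peak 9: h1:9  h2:9  h3:6  h4:2  h5:0  h6:0  h7:0  h8:0.
Shift B→4, C→6, D→4.
Schedule A@1, B@4, C@6, D@4: h1:4  h2:4  h3:4  h4:4  h5:4  h6:3  h7:3  h8:0 — peak 4.
Total tech-hours = 26 over 8 hours ⇒ peak ≥ ⌈26/8⌉ = 4, so 4 is optimal.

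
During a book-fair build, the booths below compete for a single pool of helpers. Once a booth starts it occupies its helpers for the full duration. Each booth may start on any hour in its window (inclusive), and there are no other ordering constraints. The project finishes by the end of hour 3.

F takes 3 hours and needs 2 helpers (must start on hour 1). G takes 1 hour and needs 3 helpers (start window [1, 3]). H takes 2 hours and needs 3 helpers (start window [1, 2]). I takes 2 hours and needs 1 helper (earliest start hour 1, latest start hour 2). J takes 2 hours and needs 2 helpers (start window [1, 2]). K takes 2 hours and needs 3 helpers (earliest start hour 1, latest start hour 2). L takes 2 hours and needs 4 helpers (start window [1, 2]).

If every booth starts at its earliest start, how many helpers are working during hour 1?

18

At early start, hour 1 has: F, G, H, I, J, K, L.
Demand: 2 + 3 + 3 + 1 + 2 + 3 + 4 = 18.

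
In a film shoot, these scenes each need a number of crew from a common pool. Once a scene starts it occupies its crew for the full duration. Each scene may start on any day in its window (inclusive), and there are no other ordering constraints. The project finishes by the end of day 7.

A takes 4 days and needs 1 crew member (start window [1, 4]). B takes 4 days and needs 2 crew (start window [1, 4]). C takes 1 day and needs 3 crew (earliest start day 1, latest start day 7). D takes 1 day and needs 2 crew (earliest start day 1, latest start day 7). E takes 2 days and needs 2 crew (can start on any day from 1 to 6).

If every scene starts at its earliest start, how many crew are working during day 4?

At early start, day 4 has: A, B.
Demand: 1 + 2 = 3.

3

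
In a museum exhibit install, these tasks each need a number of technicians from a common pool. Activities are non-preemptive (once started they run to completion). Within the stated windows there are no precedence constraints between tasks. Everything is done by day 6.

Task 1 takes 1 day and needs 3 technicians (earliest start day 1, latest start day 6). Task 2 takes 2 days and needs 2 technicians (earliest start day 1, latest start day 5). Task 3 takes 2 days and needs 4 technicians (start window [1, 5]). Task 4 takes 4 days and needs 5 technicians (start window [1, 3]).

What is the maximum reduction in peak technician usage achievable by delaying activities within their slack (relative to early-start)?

Early-start peak: d1:14  d2:11  d3:5  d4:5  d5:0  d6:0 ⇒ 14.
Leveled (Task 1@1, Task 2@2, Task 3@1, Task 4@3): d1:7  d2:6  d3:7  d4:5  d5:5  d6:5 ⇒ 7.
Reduction 14 − 7 = 7.

7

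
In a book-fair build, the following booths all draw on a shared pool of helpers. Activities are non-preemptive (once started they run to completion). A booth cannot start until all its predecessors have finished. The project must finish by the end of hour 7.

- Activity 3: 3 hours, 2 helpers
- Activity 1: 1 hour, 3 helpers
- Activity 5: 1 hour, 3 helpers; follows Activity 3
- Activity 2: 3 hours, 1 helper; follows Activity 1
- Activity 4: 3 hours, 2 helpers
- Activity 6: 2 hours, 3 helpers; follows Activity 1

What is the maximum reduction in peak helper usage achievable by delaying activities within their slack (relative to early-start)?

Early-start peak: h1:7  h2:8  h3:8  h4:4  h5:0  h6:0  h7:0 ⇒ 8.
Leveled (Activity 3@1, Activity 1@4, Activity 5@5, Activity 2@5, Activity 4@1, Activity 6@6): h1:4  h2:4  h3:4  h4:3  h5:4  h6:4  h7:4 ⇒ 4.
Reduction 8 − 4 = 4.

4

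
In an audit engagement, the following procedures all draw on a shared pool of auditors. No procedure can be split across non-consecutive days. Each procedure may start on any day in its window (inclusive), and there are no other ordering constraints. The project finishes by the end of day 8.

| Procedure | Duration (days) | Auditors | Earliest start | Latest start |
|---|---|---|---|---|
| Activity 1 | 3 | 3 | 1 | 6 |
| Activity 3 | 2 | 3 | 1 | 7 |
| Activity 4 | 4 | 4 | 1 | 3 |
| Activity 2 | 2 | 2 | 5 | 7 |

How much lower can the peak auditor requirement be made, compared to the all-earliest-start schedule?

4

Early-start peak: d1:10  d2:10  d3:7  d4:4  d5:2  d6:2  d7:0  d8:0 ⇒ 10.
Leveled (Activity 1@5, Activity 3@5, Activity 4@1, Activity 2@7): d1:4  d2:4  d3:4  d4:4  d5:6  d6:6  d7:5  d8:2 ⇒ 6.
Reduction 10 − 6 = 4.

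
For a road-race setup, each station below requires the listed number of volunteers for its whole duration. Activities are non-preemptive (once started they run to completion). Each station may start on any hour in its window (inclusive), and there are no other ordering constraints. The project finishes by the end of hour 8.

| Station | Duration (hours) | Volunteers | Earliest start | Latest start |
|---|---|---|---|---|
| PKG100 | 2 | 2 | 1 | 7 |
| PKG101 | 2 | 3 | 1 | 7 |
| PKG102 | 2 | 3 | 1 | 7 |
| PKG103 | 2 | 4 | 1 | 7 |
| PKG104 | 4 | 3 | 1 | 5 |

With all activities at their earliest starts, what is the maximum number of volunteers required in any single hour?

15

Early-start schedule: PKG100@1, PKG101@1, PKG102@1, PKG103@1, PKG104@1.
Load per hour: hour 1: 15, hour 2: 15, hour 3: 3, hour 4: 3, hour 5: 0, hour 6: 0, hour 7: 0, hour 8: 0.
Peak is 15.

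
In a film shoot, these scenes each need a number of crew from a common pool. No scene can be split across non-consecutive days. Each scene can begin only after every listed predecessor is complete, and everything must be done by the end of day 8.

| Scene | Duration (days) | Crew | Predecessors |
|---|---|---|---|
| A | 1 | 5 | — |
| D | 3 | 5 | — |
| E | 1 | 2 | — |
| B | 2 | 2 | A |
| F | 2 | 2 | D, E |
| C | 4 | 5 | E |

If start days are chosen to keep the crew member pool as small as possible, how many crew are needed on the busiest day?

Early-start (A@1, D@1, E@1, B@2, F@4, C@2) gives peak 12: d1:12  d2:12  d3:12  d4:7  d5:7  d6:0  d7:0  d8:0.
Shift D→2, F→5, C→5.
Schedule A@1, D@2, E@1, B@2, F@5, C@5: d1:7  d2:7  d3:7  d4:5  d5:7  d6:7  d7:5  d8:5 — peak 7.
Total crew member-days = 50 over 8 days ⇒ peak ≥ ⌈50/8⌉ = 7, so 7 is optimal.

7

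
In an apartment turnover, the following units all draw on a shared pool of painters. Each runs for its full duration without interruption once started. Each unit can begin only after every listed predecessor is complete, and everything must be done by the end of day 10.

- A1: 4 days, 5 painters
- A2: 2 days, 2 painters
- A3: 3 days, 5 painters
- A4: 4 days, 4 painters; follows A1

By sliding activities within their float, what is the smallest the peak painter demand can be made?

9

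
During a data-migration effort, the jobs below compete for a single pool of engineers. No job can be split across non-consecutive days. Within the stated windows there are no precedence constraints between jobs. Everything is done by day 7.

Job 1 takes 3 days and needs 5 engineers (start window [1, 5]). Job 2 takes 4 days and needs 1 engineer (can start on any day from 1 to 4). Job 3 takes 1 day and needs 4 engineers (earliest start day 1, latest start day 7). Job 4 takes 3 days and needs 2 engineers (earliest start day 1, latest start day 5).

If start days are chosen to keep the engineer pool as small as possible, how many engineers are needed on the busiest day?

5

Early-start (Job 1@1, Job 2@1, Job 3@1, Job 4@1) gives peak 12: d1:12  d2:8  d3:8  d4:1  d5:0  d6:0  d7:0.
Shift Job 2→4, Job 3→4, Job 4→5.
Schedule Job 1@1, Job 2@4, Job 3@4, Job 4@5: d1:5  d2:5  d3:5  d4:5  d5:3  d6:3  d7:3 — peak 5.
Total engineer-days = 29 over 7 days ⇒ peak ≥ ⌈29/7⌉ = 5, so 5 is optimal.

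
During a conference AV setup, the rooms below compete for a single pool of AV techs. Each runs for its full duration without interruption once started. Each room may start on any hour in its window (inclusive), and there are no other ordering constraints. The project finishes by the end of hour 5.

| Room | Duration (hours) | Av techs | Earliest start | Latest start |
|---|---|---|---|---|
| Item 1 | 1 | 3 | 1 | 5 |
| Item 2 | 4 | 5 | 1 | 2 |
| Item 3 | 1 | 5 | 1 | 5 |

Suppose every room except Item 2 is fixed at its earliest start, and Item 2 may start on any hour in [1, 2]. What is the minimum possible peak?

Item 2@1: h1:13  h2:5  h3:5  h4:5  h5:0 → peak 13
Item 2@2: h1:8  h2:5  h3:5  h4:5  h5:5 → peak 8
Best is Item 2@2, peak 8.

8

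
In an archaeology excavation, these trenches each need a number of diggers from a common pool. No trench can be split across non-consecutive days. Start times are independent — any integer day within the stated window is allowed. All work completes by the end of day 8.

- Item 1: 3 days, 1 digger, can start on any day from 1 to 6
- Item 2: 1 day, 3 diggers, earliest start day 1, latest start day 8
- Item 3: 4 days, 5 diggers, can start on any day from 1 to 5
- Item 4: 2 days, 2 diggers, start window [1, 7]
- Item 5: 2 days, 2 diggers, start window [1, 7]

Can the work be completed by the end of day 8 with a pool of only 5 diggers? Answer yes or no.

Schedule Item 1@1, Item 2@1, Item 3@4, Item 4@2, Item 5@2: d1:4  d2:5  d3:5  d4:5  d5:5  d6:5  d7:5  d8:0 — peak 5 ≤ 5.

yes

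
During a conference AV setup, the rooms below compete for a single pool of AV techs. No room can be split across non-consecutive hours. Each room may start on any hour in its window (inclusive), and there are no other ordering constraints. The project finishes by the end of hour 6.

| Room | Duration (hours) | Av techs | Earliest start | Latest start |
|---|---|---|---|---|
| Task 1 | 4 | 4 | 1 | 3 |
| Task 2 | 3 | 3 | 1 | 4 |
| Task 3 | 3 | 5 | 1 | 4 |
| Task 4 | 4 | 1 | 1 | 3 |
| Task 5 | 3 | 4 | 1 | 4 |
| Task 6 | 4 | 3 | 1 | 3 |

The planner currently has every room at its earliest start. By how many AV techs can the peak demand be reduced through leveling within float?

Early-start peak: h1:20  h2:20  h3:20  h4:8  h5:0  h6:0 ⇒ 20.
Leveled (Task 1@1, Task 2@1, Task 3@4, Task 4@1, Task 5@1, Task 6@1): h1:15  h2:15  h3:15  h4:13  h5:5  h6:5 ⇒ 15.
Reduction 20 − 15 = 5.

5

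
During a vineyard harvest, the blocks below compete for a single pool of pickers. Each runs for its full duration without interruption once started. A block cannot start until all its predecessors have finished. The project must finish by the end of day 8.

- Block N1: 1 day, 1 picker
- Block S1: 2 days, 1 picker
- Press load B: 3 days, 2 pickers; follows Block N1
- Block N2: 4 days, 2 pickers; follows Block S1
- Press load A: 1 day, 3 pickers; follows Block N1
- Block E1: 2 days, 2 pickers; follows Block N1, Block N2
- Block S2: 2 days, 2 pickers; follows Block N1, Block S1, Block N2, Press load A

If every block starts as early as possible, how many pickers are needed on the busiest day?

Early-start schedule: Block N1@1, Block S1@1, Press load B@2, Block N2@3, Press load A@2, Block E1@7, Block S2@7.
Load per day: day 1: 2, day 2: 6, day 3: 4, day 4: 4, day 5: 2, day 6: 2, day 7: 4, day 8: 4.
Peak is 6.

6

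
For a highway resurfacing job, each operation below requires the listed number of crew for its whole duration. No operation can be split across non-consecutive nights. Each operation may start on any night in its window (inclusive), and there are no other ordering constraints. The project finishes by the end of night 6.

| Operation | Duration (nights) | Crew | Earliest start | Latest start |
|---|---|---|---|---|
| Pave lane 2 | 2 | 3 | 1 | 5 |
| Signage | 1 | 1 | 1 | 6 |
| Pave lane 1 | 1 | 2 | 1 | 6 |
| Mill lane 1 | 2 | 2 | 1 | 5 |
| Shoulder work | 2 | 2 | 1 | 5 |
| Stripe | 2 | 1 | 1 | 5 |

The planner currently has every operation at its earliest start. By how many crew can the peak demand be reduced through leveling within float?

7

Early-start peak: n1:11  n2:8  n3:0  n4:0  n5:0  n6:0 ⇒ 11.
Leveled (Pave lane 2@1, Signage@1, Pave lane 1@3, Mill lane 1@3, Shoulder work@4, Stripe@5): n1:4  n2:3  n3:4  n4:4  n5:3  n6:1 ⇒ 4.
Reduction 11 − 4 = 7.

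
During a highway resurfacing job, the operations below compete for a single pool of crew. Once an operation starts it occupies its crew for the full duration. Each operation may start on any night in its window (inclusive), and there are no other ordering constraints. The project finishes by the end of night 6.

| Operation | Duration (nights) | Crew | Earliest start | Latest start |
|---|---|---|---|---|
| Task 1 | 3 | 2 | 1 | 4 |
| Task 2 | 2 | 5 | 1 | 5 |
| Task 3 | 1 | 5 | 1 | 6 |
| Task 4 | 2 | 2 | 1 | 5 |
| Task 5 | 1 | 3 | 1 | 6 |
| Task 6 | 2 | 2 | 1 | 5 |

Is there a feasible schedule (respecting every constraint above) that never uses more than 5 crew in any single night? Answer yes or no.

no

Total crew member-nights = 32; over 6 nights the average is 32/6 > 5, so some night must exceed 5.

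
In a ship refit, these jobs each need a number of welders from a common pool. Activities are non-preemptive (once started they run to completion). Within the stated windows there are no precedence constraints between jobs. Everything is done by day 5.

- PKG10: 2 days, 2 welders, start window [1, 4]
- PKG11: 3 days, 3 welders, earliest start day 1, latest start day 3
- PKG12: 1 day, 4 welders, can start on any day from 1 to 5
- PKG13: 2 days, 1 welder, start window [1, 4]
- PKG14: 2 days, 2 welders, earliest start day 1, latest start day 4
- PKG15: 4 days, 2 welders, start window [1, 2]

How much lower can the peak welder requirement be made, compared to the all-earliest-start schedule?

Early-start peak: d1:14  d2:10  d3:5  d4:2  d5:0 ⇒ 14.
Leveled (PKG10@1, PKG11@1, PKG12@5, PKG13@3, PKG14@4, PKG15@1): d1:7  d2:7  d3:6  d4:5  d5:6 ⇒ 7.
Reduction 14 − 7 = 7.

7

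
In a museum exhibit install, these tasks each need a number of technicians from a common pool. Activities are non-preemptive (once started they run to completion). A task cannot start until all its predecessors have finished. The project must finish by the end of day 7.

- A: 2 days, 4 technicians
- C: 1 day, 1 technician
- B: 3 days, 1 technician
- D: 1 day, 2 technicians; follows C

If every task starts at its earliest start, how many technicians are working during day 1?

At early start, day 1 has: A, C, B.
Demand: 4 + 1 + 1 = 6.

6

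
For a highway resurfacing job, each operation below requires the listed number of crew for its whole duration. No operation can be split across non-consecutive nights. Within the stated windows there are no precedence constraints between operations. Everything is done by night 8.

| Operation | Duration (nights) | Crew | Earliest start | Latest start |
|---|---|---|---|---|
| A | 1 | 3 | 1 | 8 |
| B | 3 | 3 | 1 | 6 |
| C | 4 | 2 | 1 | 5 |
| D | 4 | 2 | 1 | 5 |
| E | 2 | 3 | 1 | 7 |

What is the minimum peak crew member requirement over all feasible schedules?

Early-start (A@1, B@1, C@1, D@1, E@1) gives peak 13: n1:13  n2:10  n3:7  n4:4  n5:0  n6:0  n7:0  n8:0.
Shift B→2, D→5, E→5.
Schedule A@1, B@2, C@1, D@5, E@5: n1:5  n2:5  n3:5  n4:5  n5:5  n6:5  n7:2  n8:2 — peak 5.
Total crew member-nights = 34 over 8 nights ⇒ peak ≥ ⌈34/8⌉ = 5, so 5 is optimal.

5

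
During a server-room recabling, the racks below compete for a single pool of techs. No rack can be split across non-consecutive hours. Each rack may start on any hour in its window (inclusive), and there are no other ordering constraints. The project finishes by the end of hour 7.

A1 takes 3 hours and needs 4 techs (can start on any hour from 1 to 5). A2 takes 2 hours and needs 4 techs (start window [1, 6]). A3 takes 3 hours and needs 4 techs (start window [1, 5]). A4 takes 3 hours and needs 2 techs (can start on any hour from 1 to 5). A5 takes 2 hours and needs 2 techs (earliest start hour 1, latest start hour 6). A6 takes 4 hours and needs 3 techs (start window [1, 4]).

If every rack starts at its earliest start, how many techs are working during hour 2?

19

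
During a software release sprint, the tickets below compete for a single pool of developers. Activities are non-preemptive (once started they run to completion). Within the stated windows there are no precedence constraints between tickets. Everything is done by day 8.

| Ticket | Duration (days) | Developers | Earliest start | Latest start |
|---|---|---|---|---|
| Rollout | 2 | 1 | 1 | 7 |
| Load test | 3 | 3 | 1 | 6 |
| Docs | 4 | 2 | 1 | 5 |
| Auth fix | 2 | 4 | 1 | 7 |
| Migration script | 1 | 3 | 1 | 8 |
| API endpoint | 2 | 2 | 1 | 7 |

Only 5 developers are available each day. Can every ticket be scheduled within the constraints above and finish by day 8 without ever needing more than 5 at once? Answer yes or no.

yes

Schedule Rollout@1, Load test@1, Docs@3, Auth fix@7, Migration script@4, API endpoint@5: d1:4  d2:4  d3:5  d4:5  d5:4  d6:4  d7:4  d8:4 — peak 5 ≤ 5.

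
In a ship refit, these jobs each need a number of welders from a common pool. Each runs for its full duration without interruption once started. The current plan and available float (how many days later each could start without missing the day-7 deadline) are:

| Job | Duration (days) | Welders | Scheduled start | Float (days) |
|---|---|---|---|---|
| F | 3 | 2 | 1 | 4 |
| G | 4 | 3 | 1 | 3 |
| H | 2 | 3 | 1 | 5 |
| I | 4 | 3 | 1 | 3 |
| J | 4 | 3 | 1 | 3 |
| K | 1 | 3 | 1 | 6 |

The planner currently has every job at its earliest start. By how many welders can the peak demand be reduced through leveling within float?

Early-start peak: d1:17  d2:14  d3:11  d4:9  d5:0  d6:0  d7:0 ⇒ 17.
Leveled (F@1, G@1, H@1, I@3, J@4, K@5): d1:8  d2:8  d3:8  d4:9  d5:9  d6:6  d7:3 ⇒ 9.
Reduction 17 − 9 = 8.

8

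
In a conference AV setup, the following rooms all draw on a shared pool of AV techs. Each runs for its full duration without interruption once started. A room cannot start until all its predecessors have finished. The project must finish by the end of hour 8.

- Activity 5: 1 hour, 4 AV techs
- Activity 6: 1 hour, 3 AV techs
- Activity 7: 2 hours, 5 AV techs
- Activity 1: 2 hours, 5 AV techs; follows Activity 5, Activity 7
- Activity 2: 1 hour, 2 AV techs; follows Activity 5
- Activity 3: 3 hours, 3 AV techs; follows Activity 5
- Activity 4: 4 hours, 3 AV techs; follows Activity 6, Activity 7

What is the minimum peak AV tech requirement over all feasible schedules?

8

Early-start (Activity 5@1, Activity 6@1, Activity 7@1, Activity 1@3, Activity 2@2, Activity 3@2, Activity 4@3) gives peak 12: h1:12  h2:10  h3:11  h4:11  h5:3  h6:3  h7:0  h8:0.
Shift Activity 7→2, Activity 1→4, Activity 3→6, Activity 4→4.
Schedule Activity 5@1, Activity 6@1, Activity 7@2, Activity 1@4, Activity 2@2, Activity 3@6, Activity 4@4: h1:7  h2:7  h3:5  h4:8  h5:8  h6:6  h7:6  h8:3 — peak 8.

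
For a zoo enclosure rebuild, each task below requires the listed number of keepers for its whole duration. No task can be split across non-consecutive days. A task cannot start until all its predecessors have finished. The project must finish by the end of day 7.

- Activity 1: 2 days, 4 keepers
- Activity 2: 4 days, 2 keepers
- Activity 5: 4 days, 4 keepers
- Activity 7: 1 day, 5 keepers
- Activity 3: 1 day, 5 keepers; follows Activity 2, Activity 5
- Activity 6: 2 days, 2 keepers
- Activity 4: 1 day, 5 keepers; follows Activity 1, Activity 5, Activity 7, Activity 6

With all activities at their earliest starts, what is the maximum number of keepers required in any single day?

17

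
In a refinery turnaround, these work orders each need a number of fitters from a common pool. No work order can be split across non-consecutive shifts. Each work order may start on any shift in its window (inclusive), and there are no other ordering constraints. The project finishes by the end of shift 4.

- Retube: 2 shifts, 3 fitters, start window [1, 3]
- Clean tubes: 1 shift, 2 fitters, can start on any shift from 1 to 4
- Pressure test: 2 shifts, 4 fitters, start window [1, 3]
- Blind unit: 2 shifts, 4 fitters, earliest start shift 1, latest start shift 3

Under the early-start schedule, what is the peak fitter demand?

13

Early-start schedule: Retube@1, Clean tubes@1, Pressure test@1, Blind unit@1.
Load per shift: shift 1: 13, shift 2: 11, shift 3: 0, shift 4: 0.
Peak is 13.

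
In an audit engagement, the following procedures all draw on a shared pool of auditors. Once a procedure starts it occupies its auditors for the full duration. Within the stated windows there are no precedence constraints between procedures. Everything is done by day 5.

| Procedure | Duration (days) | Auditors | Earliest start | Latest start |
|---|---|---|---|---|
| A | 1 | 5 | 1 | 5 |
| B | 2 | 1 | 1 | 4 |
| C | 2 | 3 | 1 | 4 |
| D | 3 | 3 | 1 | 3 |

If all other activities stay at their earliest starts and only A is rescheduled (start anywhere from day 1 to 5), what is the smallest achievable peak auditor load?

7

A@1: d1:12  d2:7  d3:3  d4:0  d5:0 → peak 12
A@2: d1:7  d2:12  d3:3  d4:0  d5:0 → peak 12
A@3: d1:7  d2:7  d3:8  d4:0  d5:0 → peak 8
A@4: d1:7  d2:7  d3:3  d4:5  d5:0 → peak 7
A@5: d1:7  d2:7  d3:3  d4:0  d5:5 → peak 7
Best is A@4, peak 7.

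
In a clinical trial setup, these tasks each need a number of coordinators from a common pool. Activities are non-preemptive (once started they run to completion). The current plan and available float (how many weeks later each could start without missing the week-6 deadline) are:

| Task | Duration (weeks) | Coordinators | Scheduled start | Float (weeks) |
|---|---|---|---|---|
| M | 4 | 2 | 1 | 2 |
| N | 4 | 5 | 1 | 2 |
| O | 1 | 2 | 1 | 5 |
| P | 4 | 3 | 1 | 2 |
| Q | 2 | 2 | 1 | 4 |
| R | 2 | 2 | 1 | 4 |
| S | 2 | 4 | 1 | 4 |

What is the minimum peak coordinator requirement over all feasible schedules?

10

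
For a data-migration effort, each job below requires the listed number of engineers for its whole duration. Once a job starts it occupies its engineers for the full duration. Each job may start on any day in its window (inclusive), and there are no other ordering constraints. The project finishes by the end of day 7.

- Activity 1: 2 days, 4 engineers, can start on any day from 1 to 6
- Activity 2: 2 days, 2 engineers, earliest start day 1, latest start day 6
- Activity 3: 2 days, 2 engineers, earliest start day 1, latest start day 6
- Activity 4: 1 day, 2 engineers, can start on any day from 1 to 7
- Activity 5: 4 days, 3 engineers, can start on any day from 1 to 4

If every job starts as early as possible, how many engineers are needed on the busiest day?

Early-start schedule: Activity 1@1, Activity 2@1, Activity 3@1, Activity 4@1, Activity 5@1.
Load per day: day 1: 13, day 2: 11, day 3: 3, day 4: 3, day 5: 0, day 6: 0, day 7: 0.
Peak is 13.

13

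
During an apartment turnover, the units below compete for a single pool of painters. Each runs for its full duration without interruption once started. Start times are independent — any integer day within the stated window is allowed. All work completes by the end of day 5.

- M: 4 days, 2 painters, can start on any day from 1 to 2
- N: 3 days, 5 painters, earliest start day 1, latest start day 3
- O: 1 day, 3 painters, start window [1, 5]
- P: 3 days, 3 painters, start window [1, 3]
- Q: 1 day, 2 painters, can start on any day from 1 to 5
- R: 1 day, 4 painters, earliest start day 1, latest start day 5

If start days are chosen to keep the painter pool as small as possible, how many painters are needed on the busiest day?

Early-start (M@1, N@1, O@1, P@1, Q@1, R@1) gives peak 19: d1:19  d2:10  d3:10  d4:2  d5:0.
Shift P→2, Q→4, R→5.
Schedule M@1, N@1, O@1, P@2, Q@4, R@5: d1:10  d2:10  d3:10  d4:7  d5:4 — peak 10.

10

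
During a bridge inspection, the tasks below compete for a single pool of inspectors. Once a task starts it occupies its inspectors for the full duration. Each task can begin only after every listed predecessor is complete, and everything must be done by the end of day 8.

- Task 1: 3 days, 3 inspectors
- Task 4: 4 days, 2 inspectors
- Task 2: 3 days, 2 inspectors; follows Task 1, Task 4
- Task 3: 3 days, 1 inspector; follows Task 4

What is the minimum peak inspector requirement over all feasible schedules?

Schedule Task 1@1, Task 4@1, Task 2@5, Task 3@5: d1:5  d2:5  d3:5  d4:2  d5:3  d6:3  d7:3  d8:0 — peak 5.
No arrangement of the 13 feasible schedules does better.

5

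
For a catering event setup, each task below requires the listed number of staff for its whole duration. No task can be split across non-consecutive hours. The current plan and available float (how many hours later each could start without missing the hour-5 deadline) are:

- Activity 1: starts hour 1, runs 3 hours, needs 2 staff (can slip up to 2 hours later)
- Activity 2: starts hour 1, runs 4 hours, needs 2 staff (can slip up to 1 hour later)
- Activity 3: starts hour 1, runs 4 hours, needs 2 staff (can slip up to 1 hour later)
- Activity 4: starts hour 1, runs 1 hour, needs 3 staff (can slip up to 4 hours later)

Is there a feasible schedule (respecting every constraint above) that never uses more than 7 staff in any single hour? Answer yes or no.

Schedule Activity 1@1, Activity 2@1, Activity 3@1, Activity 4@5: h1:6  h2:6  h3:6  h4:4  h5:3 — peak 6 ≤ 7.

yes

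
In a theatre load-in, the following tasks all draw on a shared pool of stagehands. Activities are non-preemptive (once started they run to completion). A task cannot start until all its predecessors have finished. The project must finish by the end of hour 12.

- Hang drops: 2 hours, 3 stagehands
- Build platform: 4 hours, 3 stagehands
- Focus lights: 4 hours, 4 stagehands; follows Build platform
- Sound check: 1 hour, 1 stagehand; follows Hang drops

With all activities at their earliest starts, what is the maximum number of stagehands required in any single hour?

6

Early-start schedule: Hang drops@1, Build platform@1, Focus lights@5, Sound check@3.
Load per hour: hour 1: 6, hour 2: 6, hour 3: 4, hour 4: 3, hour 5: 4, hour 6: 4, hour 7: 4, hour 8: 4, hour 9: 0, hour 10: 0, hour 11: 0, hour 12: 0.
Peak is 6.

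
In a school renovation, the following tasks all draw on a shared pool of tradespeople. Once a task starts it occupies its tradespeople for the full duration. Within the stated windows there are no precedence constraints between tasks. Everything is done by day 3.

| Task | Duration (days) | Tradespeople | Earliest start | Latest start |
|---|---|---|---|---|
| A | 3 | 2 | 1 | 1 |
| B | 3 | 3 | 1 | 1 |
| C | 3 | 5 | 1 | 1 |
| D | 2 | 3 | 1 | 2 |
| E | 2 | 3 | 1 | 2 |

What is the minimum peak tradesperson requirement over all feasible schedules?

16

Schedule A@1, B@1, C@1, D@1, E@1: d1:16  d2:16  d3:10 — peak 16.
No arrangement of the 4 feasible schedules does better.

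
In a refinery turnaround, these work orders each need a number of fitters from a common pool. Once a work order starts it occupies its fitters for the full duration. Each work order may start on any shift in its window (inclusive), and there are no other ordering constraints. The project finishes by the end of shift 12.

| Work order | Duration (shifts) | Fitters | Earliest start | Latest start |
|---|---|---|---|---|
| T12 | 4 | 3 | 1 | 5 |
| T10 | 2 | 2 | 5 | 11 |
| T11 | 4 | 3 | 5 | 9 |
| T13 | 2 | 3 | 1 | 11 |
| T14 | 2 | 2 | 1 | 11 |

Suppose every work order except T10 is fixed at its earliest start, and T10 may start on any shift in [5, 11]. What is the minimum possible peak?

T10@5: s1:8  s2:8  s3:3  s4:3  s5:5  s6:5  s7:3  s8:3  s9:0  s10:0  s11:0  s12:0 → peak 8
T10@6: s1:8  s2:8  s3:3  s4:3  s5:3  s6:5  s7:5  s8:3  s9:0  s10:0  s11:0  s12:0 → peak 8
T10@7: s1:8  s2:8  s3:3  s4:3  s5:3  s6:3  s7:5  s8:5  s9:0  s10:0  s11:0  s12:0 → peak 8
T10@8: s1:8  s2:8  s3:3  s4:3  s5:3  s6:3  s7:3  s8:5  s9:2  s10:0  s11:0  s12:0 → peak 8
T10@9: s1:8  s2:8  s3:3  s4:3  s5:3  s6:3  s7:3  s8:3  s9:2  s10:2  s11:0  s12:0 → peak 8
T10@10: s1:8  s2:8  s3:3  s4:3  s5:3  s6:3  s7:3  s8:3  s9:0  s10:2  s11:2  s12:0 → peak 8
T10@11: s1:8  s2:8  s3:3  s4:3  s5:3  s6:3  s7:3  s8:3  s9:0  s10:0  s11:2  s12:2 → peak 8
Best is T10@5, peak 8.

8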